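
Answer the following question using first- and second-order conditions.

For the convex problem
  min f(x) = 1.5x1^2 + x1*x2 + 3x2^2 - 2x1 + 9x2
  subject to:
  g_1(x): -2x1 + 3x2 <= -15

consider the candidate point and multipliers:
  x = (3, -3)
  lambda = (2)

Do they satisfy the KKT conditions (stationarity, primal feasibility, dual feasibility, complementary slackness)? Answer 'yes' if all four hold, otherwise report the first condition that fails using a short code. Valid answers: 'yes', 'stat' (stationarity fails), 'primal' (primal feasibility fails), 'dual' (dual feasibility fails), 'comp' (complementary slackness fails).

Gradient of f: grad f(x) = Q x + c = (4, -6)
Constraint values g_i(x) = a_i^T x - b_i:
  g_1((3, -3)) = 0
Stationarity residual: grad f(x) + sum_i lambda_i a_i = (0, 0)
  -> stationarity OK
Primal feasibility (all g_i <= 0): OK
Dual feasibility (all lambda_i >= 0): OK
Complementary slackness (lambda_i * g_i(x) = 0 for all i): OK

Verdict: yes, KKT holds.

yes


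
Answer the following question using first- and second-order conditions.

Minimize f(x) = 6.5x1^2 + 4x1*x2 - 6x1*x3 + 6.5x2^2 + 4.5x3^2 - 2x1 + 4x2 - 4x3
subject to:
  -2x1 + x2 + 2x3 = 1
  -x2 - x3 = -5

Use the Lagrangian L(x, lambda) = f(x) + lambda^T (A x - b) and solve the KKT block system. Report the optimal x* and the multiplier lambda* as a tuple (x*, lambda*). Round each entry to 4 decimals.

Form the Lagrangian:
  L(x, lambda) = (1/2) x^T Q x + c^T x + lambda^T (A x - b)
Stationarity (grad_x L = 0): Q x + c + A^T lambda = 0.
Primal feasibility: A x = b.

This gives the KKT block system:
  [ Q   A^T ] [ x     ]   [-c ]
  [ A    0  ] [ lambda ] = [ b ]

Solving the linear system:
  x*      = (4.3279, 0.3443, 4.6557)
  lambda* = (13.8525, 39.6393)
  f(x*)   = 79.2213

x* = (4.3279, 0.3443, 4.6557), lambda* = (13.8525, 39.6393)


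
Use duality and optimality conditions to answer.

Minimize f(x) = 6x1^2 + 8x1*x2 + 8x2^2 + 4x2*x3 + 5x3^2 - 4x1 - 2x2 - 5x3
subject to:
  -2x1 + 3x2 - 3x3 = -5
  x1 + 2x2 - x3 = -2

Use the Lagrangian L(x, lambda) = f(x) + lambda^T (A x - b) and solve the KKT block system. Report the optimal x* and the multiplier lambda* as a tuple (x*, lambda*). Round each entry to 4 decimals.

Form the Lagrangian:
  L(x, lambda) = (1/2) x^T Q x + c^T x + lambda^T (A x - b)
Stationarity (grad_x L = 0): Q x + c + A^T lambda = 0.
Primal feasibility: A x = b.

This gives the KKT block system:
  [ Q   A^T ] [ x     ]   [-c ]
  [ A    0  ] [ lambda ] = [ b ]

Solving the linear system:
  x*      = (0.1705, -0.6175, 0.9355)
  lambda* = (-1.0019, 4.8902)
  f(x*)   = 0.3232

x* = (0.1705, -0.6175, 0.9355), lambda* = (-1.0019, 4.8902)


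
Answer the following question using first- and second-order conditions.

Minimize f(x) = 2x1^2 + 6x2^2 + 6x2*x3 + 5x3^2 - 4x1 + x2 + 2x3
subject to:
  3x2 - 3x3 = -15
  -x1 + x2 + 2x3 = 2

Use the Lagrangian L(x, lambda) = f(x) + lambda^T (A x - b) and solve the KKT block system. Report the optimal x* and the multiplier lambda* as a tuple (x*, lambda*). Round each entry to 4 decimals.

Form the Lagrangian:
  L(x, lambda) = (1/2) x^T Q x + c^T x + lambda^T (A x - b)
Stationarity (grad_x L = 0): Q x + c + A^T lambda = 0.
Primal feasibility: A x = b.

This gives the KKT block system:
  [ Q   A^T ] [ x     ]   [-c ]
  [ A    0  ] [ lambda ] = [ b ]

Solving the linear system:
  x*      = (0.8429, -2.3857, 2.6143)
  lambda* = (4.1905, -0.6286)
  f(x*)   = 31.7929

x* = (0.8429, -2.3857, 2.6143), lambda* = (4.1905, -0.6286)


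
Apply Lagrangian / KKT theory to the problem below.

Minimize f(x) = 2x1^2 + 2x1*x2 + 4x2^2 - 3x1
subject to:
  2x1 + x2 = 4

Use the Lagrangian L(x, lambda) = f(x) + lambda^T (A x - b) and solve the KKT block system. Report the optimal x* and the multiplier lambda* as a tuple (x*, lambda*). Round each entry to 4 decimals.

Form the Lagrangian:
  L(x, lambda) = (1/2) x^T Q x + c^T x + lambda^T (A x - b)
Stationarity (grad_x L = 0): Q x + c + A^T lambda = 0.
Primal feasibility: A x = b.

This gives the KKT block system:
  [ Q   A^T ] [ x     ]   [-c ]
  [ A    0  ] [ lambda ] = [ b ]

Solving the linear system:
  x*      = (2.1071, -0.2143)
  lambda* = (-2.5)
  f(x*)   = 1.8393

x* = (2.1071, -0.2143), lambda* = (-2.5)


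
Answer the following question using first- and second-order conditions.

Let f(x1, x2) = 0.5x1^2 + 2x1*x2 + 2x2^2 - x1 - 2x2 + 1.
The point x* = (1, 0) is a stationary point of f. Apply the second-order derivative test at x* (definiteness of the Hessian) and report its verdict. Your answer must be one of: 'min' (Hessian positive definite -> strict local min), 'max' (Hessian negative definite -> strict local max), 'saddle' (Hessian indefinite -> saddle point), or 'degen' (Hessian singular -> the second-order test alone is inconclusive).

Compute the Hessian H = grad^2 f:
  H = [[1, 2], [2, 4]]
Verify stationarity: grad f(x*) = H x* + g = (0, 0).
Eigenvalues of H: 0, 5.
H has a zero eigenvalue (singular; positive semidefinite but not definite), so H is neither positive definite, negative definite, nor indefinite. The second-order test alone is inconclusive -> degen.
(Indeed, f is constant along the null direction of H through x*, so x* is not a strict local extremum.)

degen


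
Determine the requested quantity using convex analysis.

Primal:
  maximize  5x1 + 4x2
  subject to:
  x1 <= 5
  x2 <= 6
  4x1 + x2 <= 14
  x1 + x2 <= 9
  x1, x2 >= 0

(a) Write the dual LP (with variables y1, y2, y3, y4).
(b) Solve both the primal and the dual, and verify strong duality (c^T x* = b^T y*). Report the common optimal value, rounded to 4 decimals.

The standard primal-dual pair for 'max c^T x s.t. A x <= b, x >= 0' is:
  Dual:  min b^T y  s.t.  A^T y >= c,  y >= 0.

So the dual LP is:
  minimize  5y1 + 6y2 + 14y3 + 9y4
  subject to:
    y1 + 4y3 + y4 >= 5
    y2 + y3 + y4 >= 4
    y1, y2, y3, y4 >= 0

Solving the primal: x* = (2, 6).
  primal value c^T x* = 34.
Solving the dual: y* = (0, 2.75, 1.25, 0).
  dual value b^T y* = 34.
Strong duality: c^T x* = b^T y*. Confirmed.

34


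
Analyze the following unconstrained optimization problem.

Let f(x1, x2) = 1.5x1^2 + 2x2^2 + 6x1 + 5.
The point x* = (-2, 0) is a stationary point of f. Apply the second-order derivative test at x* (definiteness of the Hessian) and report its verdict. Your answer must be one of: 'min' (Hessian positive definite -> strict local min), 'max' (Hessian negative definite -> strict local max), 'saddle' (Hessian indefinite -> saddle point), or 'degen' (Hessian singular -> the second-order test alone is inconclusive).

Compute the Hessian H = grad^2 f:
  H = [[3, 0], [0, 4]]
Verify stationarity: grad f(x*) = H x* + g = (0, 0).
Eigenvalues of H: 3, 4.
Both eigenvalues > 0, so H is positive definite -> x* is a strict local min.

min


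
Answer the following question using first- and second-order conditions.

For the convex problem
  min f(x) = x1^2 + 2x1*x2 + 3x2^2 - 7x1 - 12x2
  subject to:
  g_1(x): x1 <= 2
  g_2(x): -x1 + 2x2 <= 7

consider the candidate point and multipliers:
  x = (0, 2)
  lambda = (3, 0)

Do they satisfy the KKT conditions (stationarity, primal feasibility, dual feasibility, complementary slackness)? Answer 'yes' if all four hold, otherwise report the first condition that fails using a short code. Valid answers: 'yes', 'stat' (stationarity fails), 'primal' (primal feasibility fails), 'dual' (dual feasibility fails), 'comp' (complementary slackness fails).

Gradient of f: grad f(x) = Q x + c = (-3, 0)
Constraint values g_i(x) = a_i^T x - b_i:
  g_1((0, 2)) = -2
  g_2((0, 2)) = -3
Stationarity residual: grad f(x) + sum_i lambda_i a_i = (0, 0)
  -> stationarity OK
Primal feasibility (all g_i <= 0): OK
Dual feasibility (all lambda_i >= 0): OK
Complementary slackness (lambda_i * g_i(x) = 0 for all i): FAILS

Verdict: the first failing condition is complementary_slackness -> comp.

comp


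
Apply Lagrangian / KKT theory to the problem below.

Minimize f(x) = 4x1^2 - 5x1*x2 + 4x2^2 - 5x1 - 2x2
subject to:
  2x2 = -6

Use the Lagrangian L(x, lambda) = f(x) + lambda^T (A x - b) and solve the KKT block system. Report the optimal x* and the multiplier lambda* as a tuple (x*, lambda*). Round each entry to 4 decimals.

Form the Lagrangian:
  L(x, lambda) = (1/2) x^T Q x + c^T x + lambda^T (A x - b)
Stationarity (grad_x L = 0): Q x + c + A^T lambda = 0.
Primal feasibility: A x = b.

This gives the KKT block system:
  [ Q   A^T ] [ x     ]   [-c ]
  [ A    0  ] [ lambda ] = [ b ]

Solving the linear system:
  x*      = (-1.25, -3)
  lambda* = (9.875)
  f(x*)   = 35.75

x* = (-1.25, -3), lambda* = (9.875)


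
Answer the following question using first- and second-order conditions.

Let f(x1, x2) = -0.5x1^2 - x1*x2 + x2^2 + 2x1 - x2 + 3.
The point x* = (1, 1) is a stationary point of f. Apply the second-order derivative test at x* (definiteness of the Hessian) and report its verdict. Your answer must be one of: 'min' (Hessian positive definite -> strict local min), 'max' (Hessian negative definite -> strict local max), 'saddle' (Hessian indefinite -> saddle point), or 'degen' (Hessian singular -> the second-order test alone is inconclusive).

Compute the Hessian H = grad^2 f:
  H = [[-1, -1], [-1, 2]]
Verify stationarity: grad f(x*) = H x* + g = (0, 0).
Eigenvalues of H: -1.3028, 2.3028.
Eigenvalues have mixed signs, so H is indefinite -> x* is a saddle point.

saddle


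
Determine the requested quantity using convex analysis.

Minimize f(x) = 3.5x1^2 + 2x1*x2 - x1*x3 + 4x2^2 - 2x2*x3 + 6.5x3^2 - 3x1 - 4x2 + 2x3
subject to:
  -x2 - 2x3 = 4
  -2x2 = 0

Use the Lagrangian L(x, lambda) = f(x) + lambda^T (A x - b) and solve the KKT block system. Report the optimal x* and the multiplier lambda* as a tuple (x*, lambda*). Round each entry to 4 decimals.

Form the Lagrangian:
  L(x, lambda) = (1/2) x^T Q x + c^T x + lambda^T (A x - b)
Stationarity (grad_x L = 0): Q x + c + A^T lambda = 0.
Primal feasibility: A x = b.

This gives the KKT block system:
  [ Q   A^T ] [ x     ]   [-c ]
  [ A    0  ] [ lambda ] = [ b ]

Solving the linear system:
  x*      = (0.1429, 0, -2)
  lambda* = (-12.0714, 6.1786)
  f(x*)   = 21.9286

x* = (0.1429, 0, -2), lambda* = (-12.0714, 6.1786)


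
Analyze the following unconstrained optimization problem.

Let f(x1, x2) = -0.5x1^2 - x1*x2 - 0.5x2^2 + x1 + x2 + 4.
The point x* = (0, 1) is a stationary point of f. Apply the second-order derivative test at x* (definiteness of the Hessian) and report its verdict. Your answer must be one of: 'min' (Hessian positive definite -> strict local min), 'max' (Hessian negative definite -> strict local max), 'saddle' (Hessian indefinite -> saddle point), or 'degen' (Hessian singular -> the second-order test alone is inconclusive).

Compute the Hessian H = grad^2 f:
  H = [[-1, -1], [-1, -1]]
Verify stationarity: grad f(x*) = H x* + g = (0, 0).
Eigenvalues of H: -2, 0.
H has a zero eigenvalue (singular; negative semidefinite but not definite), so H is neither positive definite, negative definite, nor indefinite. The second-order test alone is inconclusive -> degen.
(Indeed, f is constant along the null direction of H through x*, so x* is not a strict local extremum.)

degen


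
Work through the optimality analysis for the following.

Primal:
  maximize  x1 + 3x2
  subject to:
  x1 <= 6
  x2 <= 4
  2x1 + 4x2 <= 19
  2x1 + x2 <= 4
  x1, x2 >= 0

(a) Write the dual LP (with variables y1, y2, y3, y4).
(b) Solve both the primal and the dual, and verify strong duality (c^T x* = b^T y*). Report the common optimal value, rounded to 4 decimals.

The standard primal-dual pair for 'max c^T x s.t. A x <= b, x >= 0' is:
  Dual:  min b^T y  s.t.  A^T y >= c,  y >= 0.

So the dual LP is:
  minimize  6y1 + 4y2 + 19y3 + 4y4
  subject to:
    y1 + 2y3 + 2y4 >= 1
    y2 + 4y3 + y4 >= 3
    y1, y2, y3, y4 >= 0

Solving the primal: x* = (0, 4).
  primal value c^T x* = 12.
Solving the dual: y* = (0, 2.5, 0, 0.5).
  dual value b^T y* = 12.
Strong duality: c^T x* = b^T y*. Confirmed.

12


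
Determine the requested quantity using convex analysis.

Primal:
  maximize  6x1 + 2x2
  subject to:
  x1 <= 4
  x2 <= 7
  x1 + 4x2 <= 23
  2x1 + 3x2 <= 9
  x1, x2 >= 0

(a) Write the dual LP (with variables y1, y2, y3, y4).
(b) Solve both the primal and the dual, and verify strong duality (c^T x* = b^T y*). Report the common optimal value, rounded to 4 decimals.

The standard primal-dual pair for 'max c^T x s.t. A x <= b, x >= 0' is:
  Dual:  min b^T y  s.t.  A^T y >= c,  y >= 0.

So the dual LP is:
  minimize  4y1 + 7y2 + 23y3 + 9y4
  subject to:
    y1 + y3 + 2y4 >= 6
    y2 + 4y3 + 3y4 >= 2
    y1, y2, y3, y4 >= 0

Solving the primal: x* = (4, 0.3333).
  primal value c^T x* = 24.6667.
Solving the dual: y* = (4.6667, 0, 0, 0.6667).
  dual value b^T y* = 24.6667.
Strong duality: c^T x* = b^T y*. Confirmed.

24.6667


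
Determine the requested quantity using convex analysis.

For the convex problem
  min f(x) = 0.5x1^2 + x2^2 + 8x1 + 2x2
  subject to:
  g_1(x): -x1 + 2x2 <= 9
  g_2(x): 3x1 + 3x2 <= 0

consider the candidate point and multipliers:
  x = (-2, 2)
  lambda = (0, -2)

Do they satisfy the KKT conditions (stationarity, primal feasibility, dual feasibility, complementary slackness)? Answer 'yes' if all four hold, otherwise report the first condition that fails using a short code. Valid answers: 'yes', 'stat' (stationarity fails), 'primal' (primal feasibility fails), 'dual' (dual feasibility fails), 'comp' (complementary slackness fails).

Gradient of f: grad f(x) = Q x + c = (6, 6)
Constraint values g_i(x) = a_i^T x - b_i:
  g_1((-2, 2)) = -3
  g_2((-2, 2)) = 0
Stationarity residual: grad f(x) + sum_i lambda_i a_i = (0, 0)
  -> stationarity OK
Primal feasibility (all g_i <= 0): OK
Dual feasibility (all lambda_i >= 0): FAILS
Complementary slackness (lambda_i * g_i(x) = 0 for all i): OK

Verdict: the first failing condition is dual_feasibility -> dual.

dual


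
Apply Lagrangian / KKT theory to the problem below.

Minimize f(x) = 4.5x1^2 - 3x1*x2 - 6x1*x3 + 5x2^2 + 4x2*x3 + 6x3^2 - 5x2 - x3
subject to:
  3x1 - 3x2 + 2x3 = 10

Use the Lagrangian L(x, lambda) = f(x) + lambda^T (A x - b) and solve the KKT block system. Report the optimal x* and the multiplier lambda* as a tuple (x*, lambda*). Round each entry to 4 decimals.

Form the Lagrangian:
  L(x, lambda) = (1/2) x^T Q x + c^T x + lambda^T (A x - b)
Stationarity (grad_x L = 0): Q x + c + A^T lambda = 0.
Primal feasibility: A x = b.

This gives the KKT block system:
  [ Q   A^T ] [ x     ]   [-c ]
  [ A    0  ] [ lambda ] = [ b ]

Solving the linear system:
  x*      = (1.8502, -0.413, 1.6051)
  lambda* = (-2.7536)
  f(x*)   = 13.9982

x* = (1.8502, -0.413, 1.6051), lambda* = (-2.7536)


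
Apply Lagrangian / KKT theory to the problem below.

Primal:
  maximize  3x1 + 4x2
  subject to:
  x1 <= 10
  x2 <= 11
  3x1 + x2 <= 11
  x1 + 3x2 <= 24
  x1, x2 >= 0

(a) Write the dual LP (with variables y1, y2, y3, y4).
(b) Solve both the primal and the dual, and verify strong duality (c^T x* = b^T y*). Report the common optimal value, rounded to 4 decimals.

The standard primal-dual pair for 'max c^T x s.t. A x <= b, x >= 0' is:
  Dual:  min b^T y  s.t.  A^T y >= c,  y >= 0.

So the dual LP is:
  minimize  10y1 + 11y2 + 11y3 + 24y4
  subject to:
    y1 + 3y3 + y4 >= 3
    y2 + y3 + 3y4 >= 4
    y1, y2, y3, y4 >= 0

Solving the primal: x* = (1.125, 7.625).
  primal value c^T x* = 33.875.
Solving the dual: y* = (0, 0, 0.625, 1.125).
  dual value b^T y* = 33.875.
Strong duality: c^T x* = b^T y*. Confirmed.

33.875


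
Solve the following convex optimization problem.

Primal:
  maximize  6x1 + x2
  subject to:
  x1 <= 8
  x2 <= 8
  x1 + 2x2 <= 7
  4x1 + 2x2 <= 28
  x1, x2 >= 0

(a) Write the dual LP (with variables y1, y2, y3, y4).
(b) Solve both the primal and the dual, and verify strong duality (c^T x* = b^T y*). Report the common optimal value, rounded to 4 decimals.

The standard primal-dual pair for 'max c^T x s.t. A x <= b, x >= 0' is:
  Dual:  min b^T y  s.t.  A^T y >= c,  y >= 0.

So the dual LP is:
  minimize  8y1 + 8y2 + 7y3 + 28y4
  subject to:
    y1 + y3 + 4y4 >= 6
    y2 + 2y3 + 2y4 >= 1
    y1, y2, y3, y4 >= 0

Solving the primal: x* = (7, 0).
  primal value c^T x* = 42.
Solving the dual: y* = (0, 0, 0, 1.5).
  dual value b^T y* = 42.
Strong duality: c^T x* = b^T y*. Confirmed.

42


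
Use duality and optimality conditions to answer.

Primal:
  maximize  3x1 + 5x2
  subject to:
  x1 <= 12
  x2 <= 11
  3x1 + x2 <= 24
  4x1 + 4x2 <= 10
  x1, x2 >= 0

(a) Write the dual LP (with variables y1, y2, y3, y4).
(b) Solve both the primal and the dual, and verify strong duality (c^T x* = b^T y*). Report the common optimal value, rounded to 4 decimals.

The standard primal-dual pair for 'max c^T x s.t. A x <= b, x >= 0' is:
  Dual:  min b^T y  s.t.  A^T y >= c,  y >= 0.

So the dual LP is:
  minimize  12y1 + 11y2 + 24y3 + 10y4
  subject to:
    y1 + 3y3 + 4y4 >= 3
    y2 + y3 + 4y4 >= 5
    y1, y2, y3, y4 >= 0

Solving the primal: x* = (0, 2.5).
  primal value c^T x* = 12.5.
Solving the dual: y* = (0, 0, 0, 1.25).
  dual value b^T y* = 12.5.
Strong duality: c^T x* = b^T y*. Confirmed.

12.5


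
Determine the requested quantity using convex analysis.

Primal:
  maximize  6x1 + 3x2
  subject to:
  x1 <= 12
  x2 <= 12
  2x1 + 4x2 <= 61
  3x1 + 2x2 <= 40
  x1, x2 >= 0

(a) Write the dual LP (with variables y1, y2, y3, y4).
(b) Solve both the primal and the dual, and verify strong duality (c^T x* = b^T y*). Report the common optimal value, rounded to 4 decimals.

The standard primal-dual pair for 'max c^T x s.t. A x <= b, x >= 0' is:
  Dual:  min b^T y  s.t.  A^T y >= c,  y >= 0.

So the dual LP is:
  minimize  12y1 + 12y2 + 61y3 + 40y4
  subject to:
    y1 + 2y3 + 3y4 >= 6
    y2 + 4y3 + 2y4 >= 3
    y1, y2, y3, y4 >= 0

Solving the primal: x* = (12, 2).
  primal value c^T x* = 78.
Solving the dual: y* = (1.5, 0, 0, 1.5).
  dual value b^T y* = 78.
Strong duality: c^T x* = b^T y*. Confirmed.

78


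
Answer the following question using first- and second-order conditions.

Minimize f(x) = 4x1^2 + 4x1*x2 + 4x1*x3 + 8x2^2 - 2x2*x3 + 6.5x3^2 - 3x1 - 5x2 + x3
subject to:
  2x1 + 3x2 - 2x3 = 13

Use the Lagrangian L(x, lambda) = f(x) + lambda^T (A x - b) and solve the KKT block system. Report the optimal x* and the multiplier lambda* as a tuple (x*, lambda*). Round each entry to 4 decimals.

Form the Lagrangian:
  L(x, lambda) = (1/2) x^T Q x + c^T x + lambda^T (A x - b)
Stationarity (grad_x L = 0): Q x + c + A^T lambda = 0.
Primal feasibility: A x = b.

This gives the KKT block system:
  [ Q   A^T ] [ x     ]   [-c ]
  [ A    0  ] [ lambda ] = [ b ]

Solving the linear system:
  x*      = (3.1185, 0.8024, -2.178)
  lambda* = (-8.2225)
  f(x*)   = 45.6738

x* = (3.1185, 0.8024, -2.178), lambda* = (-8.2225)


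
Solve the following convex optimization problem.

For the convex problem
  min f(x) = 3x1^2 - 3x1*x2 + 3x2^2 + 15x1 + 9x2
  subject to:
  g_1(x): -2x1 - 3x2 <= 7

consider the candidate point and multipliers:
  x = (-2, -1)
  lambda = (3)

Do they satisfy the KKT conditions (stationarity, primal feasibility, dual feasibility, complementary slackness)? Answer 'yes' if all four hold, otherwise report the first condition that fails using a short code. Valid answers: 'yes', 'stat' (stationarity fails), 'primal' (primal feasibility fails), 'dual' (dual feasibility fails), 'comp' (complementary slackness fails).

Gradient of f: grad f(x) = Q x + c = (6, 9)
Constraint values g_i(x) = a_i^T x - b_i:
  g_1((-2, -1)) = 0
Stationarity residual: grad f(x) + sum_i lambda_i a_i = (0, 0)
  -> stationarity OK
Primal feasibility (all g_i <= 0): OK
Dual feasibility (all lambda_i >= 0): OK
Complementary slackness (lambda_i * g_i(x) = 0 for all i): OK

Verdict: yes, KKT holds.

yes


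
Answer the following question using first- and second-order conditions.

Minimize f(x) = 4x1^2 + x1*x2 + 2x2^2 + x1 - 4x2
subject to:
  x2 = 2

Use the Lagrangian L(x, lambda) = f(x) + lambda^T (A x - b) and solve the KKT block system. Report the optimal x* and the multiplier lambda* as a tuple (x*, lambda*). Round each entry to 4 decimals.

Form the Lagrangian:
  L(x, lambda) = (1/2) x^T Q x + c^T x + lambda^T (A x - b)
Stationarity (grad_x L = 0): Q x + c + A^T lambda = 0.
Primal feasibility: A x = b.

This gives the KKT block system:
  [ Q   A^T ] [ x     ]   [-c ]
  [ A    0  ] [ lambda ] = [ b ]

Solving the linear system:
  x*      = (-0.375, 2)
  lambda* = (-3.625)
  f(x*)   = -0.5625

x* = (-0.375, 2), lambda* = (-3.625)


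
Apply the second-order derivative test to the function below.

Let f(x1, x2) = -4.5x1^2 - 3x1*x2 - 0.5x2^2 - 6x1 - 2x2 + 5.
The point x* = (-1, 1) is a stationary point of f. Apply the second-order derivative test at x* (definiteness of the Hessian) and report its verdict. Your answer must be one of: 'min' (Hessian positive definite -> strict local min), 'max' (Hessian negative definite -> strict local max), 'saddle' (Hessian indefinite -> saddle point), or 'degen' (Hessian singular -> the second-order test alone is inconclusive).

Compute the Hessian H = grad^2 f:
  H = [[-9, -3], [-3, -1]]
Verify stationarity: grad f(x*) = H x* + g = (0, 0).
Eigenvalues of H: -10, 0.
H has a zero eigenvalue (singular; negative semidefinite but not definite), so H is neither positive definite, negative definite, nor indefinite. The second-order test alone is inconclusive -> degen.
(Indeed, f is constant along the null direction of H through x*, so x* is not a strict local extremum.)

degen


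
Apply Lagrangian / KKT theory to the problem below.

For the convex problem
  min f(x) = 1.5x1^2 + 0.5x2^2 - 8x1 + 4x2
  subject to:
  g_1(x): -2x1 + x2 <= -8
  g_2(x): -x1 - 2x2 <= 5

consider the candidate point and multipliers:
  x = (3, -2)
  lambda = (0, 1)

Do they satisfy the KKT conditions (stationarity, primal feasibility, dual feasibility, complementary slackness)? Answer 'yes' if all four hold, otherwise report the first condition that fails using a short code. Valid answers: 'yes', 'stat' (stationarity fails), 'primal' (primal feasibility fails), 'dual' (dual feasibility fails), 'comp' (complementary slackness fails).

Gradient of f: grad f(x) = Q x + c = (1, 2)
Constraint values g_i(x) = a_i^T x - b_i:
  g_1((3, -2)) = 0
  g_2((3, -2)) = -4
Stationarity residual: grad f(x) + sum_i lambda_i a_i = (0, 0)
  -> stationarity OK
Primal feasibility (all g_i <= 0): OK
Dual feasibility (all lambda_i >= 0): OK
Complementary slackness (lambda_i * g_i(x) = 0 for all i): FAILS

Verdict: the first failing condition is complementary_slackness -> comp.

comp


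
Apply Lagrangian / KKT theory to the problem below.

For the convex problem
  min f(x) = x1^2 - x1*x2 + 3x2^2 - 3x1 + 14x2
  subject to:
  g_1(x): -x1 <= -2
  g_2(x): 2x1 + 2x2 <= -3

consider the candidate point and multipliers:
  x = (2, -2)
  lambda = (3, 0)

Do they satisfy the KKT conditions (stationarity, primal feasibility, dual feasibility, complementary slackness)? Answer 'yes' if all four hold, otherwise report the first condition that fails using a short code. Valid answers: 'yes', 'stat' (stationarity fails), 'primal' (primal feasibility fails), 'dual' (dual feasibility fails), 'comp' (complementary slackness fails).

Gradient of f: grad f(x) = Q x + c = (3, 0)
Constraint values g_i(x) = a_i^T x - b_i:
  g_1((2, -2)) = 0
  g_2((2, -2)) = 3
Stationarity residual: grad f(x) + sum_i lambda_i a_i = (0, 0)
  -> stationarity OK
Primal feasibility (all g_i <= 0): FAILS
Dual feasibility (all lambda_i >= 0): OK
Complementary slackness (lambda_i * g_i(x) = 0 for all i): OK

Verdict: the first failing condition is primal_feasibility -> primal.

primal


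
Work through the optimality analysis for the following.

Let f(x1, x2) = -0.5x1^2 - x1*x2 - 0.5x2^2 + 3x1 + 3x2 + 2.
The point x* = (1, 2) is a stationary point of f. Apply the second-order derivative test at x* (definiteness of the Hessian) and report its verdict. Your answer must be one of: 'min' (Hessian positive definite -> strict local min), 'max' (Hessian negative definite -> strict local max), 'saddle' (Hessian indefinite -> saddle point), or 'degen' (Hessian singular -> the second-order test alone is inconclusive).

Compute the Hessian H = grad^2 f:
  H = [[-1, -1], [-1, -1]]
Verify stationarity: grad f(x*) = H x* + g = (0, 0).
Eigenvalues of H: -2, 0.
H has a zero eigenvalue (singular; negative semidefinite but not definite), so H is neither positive definite, negative definite, nor indefinite. The second-order test alone is inconclusive -> degen.
(Indeed, f is constant along the null direction of H through x*, so x* is not a strict local extremum.)

degen


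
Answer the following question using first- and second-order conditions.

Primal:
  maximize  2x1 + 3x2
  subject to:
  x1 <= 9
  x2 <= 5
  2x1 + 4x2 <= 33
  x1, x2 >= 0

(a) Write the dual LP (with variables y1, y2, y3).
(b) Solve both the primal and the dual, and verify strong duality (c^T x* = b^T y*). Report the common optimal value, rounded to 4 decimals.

The standard primal-dual pair for 'max c^T x s.t. A x <= b, x >= 0' is:
  Dual:  min b^T y  s.t.  A^T y >= c,  y >= 0.

So the dual LP is:
  minimize  9y1 + 5y2 + 33y3
  subject to:
    y1 + 2y3 >= 2
    y2 + 4y3 >= 3
    y1, y2, y3 >= 0

Solving the primal: x* = (9, 3.75).
  primal value c^T x* = 29.25.
Solving the dual: y* = (0.5, 0, 0.75).
  dual value b^T y* = 29.25.
Strong duality: c^T x* = b^T y*. Confirmed.

29.25


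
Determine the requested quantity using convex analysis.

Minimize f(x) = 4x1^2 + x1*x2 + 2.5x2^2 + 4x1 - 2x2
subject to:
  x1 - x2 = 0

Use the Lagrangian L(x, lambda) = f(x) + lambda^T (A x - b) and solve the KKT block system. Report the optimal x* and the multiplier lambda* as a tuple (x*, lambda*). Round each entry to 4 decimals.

Form the Lagrangian:
  L(x, lambda) = (1/2) x^T Q x + c^T x + lambda^T (A x - b)
Stationarity (grad_x L = 0): Q x + c + A^T lambda = 0.
Primal feasibility: A x = b.

This gives the KKT block system:
  [ Q   A^T ] [ x     ]   [-c ]
  [ A    0  ] [ lambda ] = [ b ]

Solving the linear system:
  x*      = (-0.1333, -0.1333)
  lambda* = (-2.8)
  f(x*)   = -0.1333

x* = (-0.1333, -0.1333), lambda* = (-2.8)


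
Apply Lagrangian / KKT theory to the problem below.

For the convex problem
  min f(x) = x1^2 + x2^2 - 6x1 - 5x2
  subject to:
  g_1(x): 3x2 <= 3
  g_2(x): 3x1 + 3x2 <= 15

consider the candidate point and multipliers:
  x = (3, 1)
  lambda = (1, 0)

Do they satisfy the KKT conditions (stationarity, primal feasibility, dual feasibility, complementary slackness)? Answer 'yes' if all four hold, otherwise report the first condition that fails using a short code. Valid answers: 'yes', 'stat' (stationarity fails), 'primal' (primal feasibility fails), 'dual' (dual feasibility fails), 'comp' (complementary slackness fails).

Gradient of f: grad f(x) = Q x + c = (0, -3)
Constraint values g_i(x) = a_i^T x - b_i:
  g_1((3, 1)) = 0
  g_2((3, 1)) = -3
Stationarity residual: grad f(x) + sum_i lambda_i a_i = (0, 0)
  -> stationarity OK
Primal feasibility (all g_i <= 0): OK
Dual feasibility (all lambda_i >= 0): OK
Complementary slackness (lambda_i * g_i(x) = 0 for all i): OK

Verdict: yes, KKT holds.

yes


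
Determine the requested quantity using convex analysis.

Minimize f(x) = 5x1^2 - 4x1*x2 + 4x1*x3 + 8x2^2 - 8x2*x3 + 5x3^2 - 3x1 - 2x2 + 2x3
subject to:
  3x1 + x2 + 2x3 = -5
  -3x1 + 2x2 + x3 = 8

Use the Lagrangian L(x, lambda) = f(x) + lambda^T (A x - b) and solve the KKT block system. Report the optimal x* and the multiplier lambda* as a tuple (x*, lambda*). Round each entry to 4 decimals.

Form the Lagrangian:
  L(x, lambda) = (1/2) x^T Q x + c^T x + lambda^T (A x - b)
Stationarity (grad_x L = 0): Q x + c + A^T lambda = 0.
Primal feasibility: A x = b.

This gives the KKT block system:
  [ Q   A^T ] [ x     ]   [-c ]
  [ A    0  ] [ lambda ] = [ b ]

Solving the linear system:
  x*      = (-2.2382, 0.2853, 0.7147)
  lambda* = (3.3255, -4.5627)
  f(x*)   = 30.3515

x* = (-2.2382, 0.2853, 0.7147), lambda* = (3.3255, -4.5627)


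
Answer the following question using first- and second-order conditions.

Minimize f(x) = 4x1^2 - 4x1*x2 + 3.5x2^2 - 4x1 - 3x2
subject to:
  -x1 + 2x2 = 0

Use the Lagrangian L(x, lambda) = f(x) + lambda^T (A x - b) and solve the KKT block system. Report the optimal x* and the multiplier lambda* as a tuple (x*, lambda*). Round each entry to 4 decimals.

Form the Lagrangian:
  L(x, lambda) = (1/2) x^T Q x + c^T x + lambda^T (A x - b)
Stationarity (grad_x L = 0): Q x + c + A^T lambda = 0.
Primal feasibility: A x = b.

This gives the KKT block system:
  [ Q   A^T ] [ x     ]   [-c ]
  [ A    0  ] [ lambda ] = [ b ]

Solving the linear system:
  x*      = (0.9565, 0.4783)
  lambda* = (1.7391)
  f(x*)   = -2.6304

x* = (0.9565, 0.4783), lambda* = (1.7391)


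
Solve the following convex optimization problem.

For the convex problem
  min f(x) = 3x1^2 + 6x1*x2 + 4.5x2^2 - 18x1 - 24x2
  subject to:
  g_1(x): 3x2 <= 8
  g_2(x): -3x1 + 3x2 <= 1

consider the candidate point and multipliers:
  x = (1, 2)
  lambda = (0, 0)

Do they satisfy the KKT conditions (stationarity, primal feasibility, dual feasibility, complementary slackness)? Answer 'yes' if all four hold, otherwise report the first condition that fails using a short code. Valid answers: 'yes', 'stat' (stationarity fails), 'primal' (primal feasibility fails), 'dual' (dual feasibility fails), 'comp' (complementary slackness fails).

Gradient of f: grad f(x) = Q x + c = (0, 0)
Constraint values g_i(x) = a_i^T x - b_i:
  g_1((1, 2)) = -2
  g_2((1, 2)) = 2
Stationarity residual: grad f(x) + sum_i lambda_i a_i = (0, 0)
  -> stationarity OK
Primal feasibility (all g_i <= 0): FAILS
Dual feasibility (all lambda_i >= 0): OK
Complementary slackness (lambda_i * g_i(x) = 0 for all i): OK

Verdict: the first failing condition is primal_feasibility -> primal.

primal


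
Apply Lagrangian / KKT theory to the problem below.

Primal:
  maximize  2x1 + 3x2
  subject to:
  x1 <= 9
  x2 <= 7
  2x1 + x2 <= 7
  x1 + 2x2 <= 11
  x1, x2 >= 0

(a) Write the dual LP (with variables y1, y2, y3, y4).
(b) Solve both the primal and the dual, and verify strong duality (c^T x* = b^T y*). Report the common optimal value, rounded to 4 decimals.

The standard primal-dual pair for 'max c^T x s.t. A x <= b, x >= 0' is:
  Dual:  min b^T y  s.t.  A^T y >= c,  y >= 0.

So the dual LP is:
  minimize  9y1 + 7y2 + 7y3 + 11y4
  subject to:
    y1 + 2y3 + y4 >= 2
    y2 + y3 + 2y4 >= 3
    y1, y2, y3, y4 >= 0

Solving the primal: x* = (1, 5).
  primal value c^T x* = 17.
Solving the dual: y* = (0, 0, 0.3333, 1.3333).
  dual value b^T y* = 17.
Strong duality: c^T x* = b^T y*. Confirmed.

17


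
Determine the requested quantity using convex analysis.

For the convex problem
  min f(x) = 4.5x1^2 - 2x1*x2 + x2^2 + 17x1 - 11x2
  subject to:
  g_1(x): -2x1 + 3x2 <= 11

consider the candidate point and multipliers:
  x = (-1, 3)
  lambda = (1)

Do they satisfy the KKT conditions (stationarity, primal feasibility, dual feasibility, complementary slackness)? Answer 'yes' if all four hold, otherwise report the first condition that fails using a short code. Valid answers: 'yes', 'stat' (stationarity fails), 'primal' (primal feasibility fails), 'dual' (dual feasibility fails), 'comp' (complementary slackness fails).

Gradient of f: grad f(x) = Q x + c = (2, -3)
Constraint values g_i(x) = a_i^T x - b_i:
  g_1((-1, 3)) = 0
Stationarity residual: grad f(x) + sum_i lambda_i a_i = (0, 0)
  -> stationarity OK
Primal feasibility (all g_i <= 0): OK
Dual feasibility (all lambda_i >= 0): OK
Complementary slackness (lambda_i * g_i(x) = 0 for all i): OK

Verdict: yes, KKT holds.

yes


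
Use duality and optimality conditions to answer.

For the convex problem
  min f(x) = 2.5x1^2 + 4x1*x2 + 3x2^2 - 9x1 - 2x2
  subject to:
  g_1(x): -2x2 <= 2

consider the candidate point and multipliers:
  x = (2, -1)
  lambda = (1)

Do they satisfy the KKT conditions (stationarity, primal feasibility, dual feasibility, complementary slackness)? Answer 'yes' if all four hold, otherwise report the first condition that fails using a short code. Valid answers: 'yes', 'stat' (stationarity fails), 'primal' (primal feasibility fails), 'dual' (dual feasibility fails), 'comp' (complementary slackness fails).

Gradient of f: grad f(x) = Q x + c = (-3, 0)
Constraint values g_i(x) = a_i^T x - b_i:
  g_1((2, -1)) = 0
Stationarity residual: grad f(x) + sum_i lambda_i a_i = (-3, -2)
  -> stationarity FAILS
Primal feasibility (all g_i <= 0): OK
Dual feasibility (all lambda_i >= 0): OK
Complementary slackness (lambda_i * g_i(x) = 0 for all i): OK

Verdict: the first failing condition is stationarity -> stat.

stat


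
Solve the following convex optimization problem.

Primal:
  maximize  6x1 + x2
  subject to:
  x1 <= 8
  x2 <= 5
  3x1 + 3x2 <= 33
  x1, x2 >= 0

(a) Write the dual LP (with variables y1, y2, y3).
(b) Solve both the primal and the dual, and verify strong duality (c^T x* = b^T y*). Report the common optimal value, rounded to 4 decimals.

The standard primal-dual pair for 'max c^T x s.t. A x <= b, x >= 0' is:
  Dual:  min b^T y  s.t.  A^T y >= c,  y >= 0.

So the dual LP is:
  minimize  8y1 + 5y2 + 33y3
  subject to:
    y1 + 3y3 >= 6
    y2 + 3y3 >= 1
    y1, y2, y3 >= 0

Solving the primal: x* = (8, 3).
  primal value c^T x* = 51.
Solving the dual: y* = (5, 0, 0.3333).
  dual value b^T y* = 51.
Strong duality: c^T x* = b^T y*. Confirmed.

51


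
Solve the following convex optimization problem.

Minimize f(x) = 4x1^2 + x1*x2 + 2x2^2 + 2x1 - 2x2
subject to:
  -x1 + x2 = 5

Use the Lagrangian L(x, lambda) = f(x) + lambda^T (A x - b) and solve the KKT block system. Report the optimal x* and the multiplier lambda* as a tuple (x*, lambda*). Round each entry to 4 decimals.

Form the Lagrangian:
  L(x, lambda) = (1/2) x^T Q x + c^T x + lambda^T (A x - b)
Stationarity (grad_x L = 0): Q x + c + A^T lambda = 0.
Primal feasibility: A x = b.

This gives the KKT block system:
  [ Q   A^T ] [ x     ]   [-c ]
  [ A    0  ] [ lambda ] = [ b ]

Solving the linear system:
  x*      = (-1.7857, 3.2143)
  lambda* = (-9.0714)
  f(x*)   = 17.6786

x* = (-1.7857, 3.2143), lambda* = (-9.0714)


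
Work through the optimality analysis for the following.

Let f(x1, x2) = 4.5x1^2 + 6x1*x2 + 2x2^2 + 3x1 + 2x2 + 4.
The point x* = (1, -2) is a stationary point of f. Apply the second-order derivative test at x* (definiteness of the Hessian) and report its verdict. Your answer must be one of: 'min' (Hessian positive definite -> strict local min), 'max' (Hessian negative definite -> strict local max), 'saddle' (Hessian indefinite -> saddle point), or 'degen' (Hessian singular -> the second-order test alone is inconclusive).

Compute the Hessian H = grad^2 f:
  H = [[9, 6], [6, 4]]
Verify stationarity: grad f(x*) = H x* + g = (0, 0).
Eigenvalues of H: 0, 13.
H has a zero eigenvalue (singular; positive semidefinite but not definite), so H is neither positive definite, negative definite, nor indefinite. The second-order test alone is inconclusive -> degen.
(Indeed, f is constant along the null direction of H through x*, so x* is not a strict local extremum.)

degen


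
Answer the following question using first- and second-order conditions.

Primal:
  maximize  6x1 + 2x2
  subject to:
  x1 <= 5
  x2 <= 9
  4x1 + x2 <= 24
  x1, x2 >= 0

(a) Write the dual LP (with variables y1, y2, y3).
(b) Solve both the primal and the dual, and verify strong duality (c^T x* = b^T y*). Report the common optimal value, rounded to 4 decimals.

The standard primal-dual pair for 'max c^T x s.t. A x <= b, x >= 0' is:
  Dual:  min b^T y  s.t.  A^T y >= c,  y >= 0.

So the dual LP is:
  minimize  5y1 + 9y2 + 24y3
  subject to:
    y1 + 4y3 >= 6
    y2 + y3 >= 2
    y1, y2, y3 >= 0

Solving the primal: x* = (3.75, 9).
  primal value c^T x* = 40.5.
Solving the dual: y* = (0, 0.5, 1.5).
  dual value b^T y* = 40.5.
Strong duality: c^T x* = b^T y*. Confirmed.

40.5


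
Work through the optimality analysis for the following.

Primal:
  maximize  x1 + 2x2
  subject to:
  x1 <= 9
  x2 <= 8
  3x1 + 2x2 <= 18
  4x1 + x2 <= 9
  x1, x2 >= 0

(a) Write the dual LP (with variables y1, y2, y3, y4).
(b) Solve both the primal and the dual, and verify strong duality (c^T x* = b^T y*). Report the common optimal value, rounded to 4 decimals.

The standard primal-dual pair for 'max c^T x s.t. A x <= b, x >= 0' is:
  Dual:  min b^T y  s.t.  A^T y >= c,  y >= 0.

So the dual LP is:
  minimize  9y1 + 8y2 + 18y3 + 9y4
  subject to:
    y1 + 3y3 + 4y4 >= 1
    y2 + 2y3 + y4 >= 2
    y1, y2, y3, y4 >= 0

Solving the primal: x* = (0.25, 8).
  primal value c^T x* = 16.25.
Solving the dual: y* = (0, 1.75, 0, 0.25).
  dual value b^T y* = 16.25.
Strong duality: c^T x* = b^T y*. Confirmed.

16.25


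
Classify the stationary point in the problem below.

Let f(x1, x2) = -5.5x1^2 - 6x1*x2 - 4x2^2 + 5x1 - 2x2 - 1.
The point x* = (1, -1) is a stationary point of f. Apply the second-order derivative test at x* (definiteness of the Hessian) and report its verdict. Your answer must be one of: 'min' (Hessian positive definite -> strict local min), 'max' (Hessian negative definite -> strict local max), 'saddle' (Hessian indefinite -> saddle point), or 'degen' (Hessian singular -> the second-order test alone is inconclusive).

Compute the Hessian H = grad^2 f:
  H = [[-11, -6], [-6, -8]]
Verify stationarity: grad f(x*) = H x* + g = (0, 0).
Eigenvalues of H: -15.6847, -3.3153.
Both eigenvalues < 0, so H is negative definite -> x* is a strict local max.

max


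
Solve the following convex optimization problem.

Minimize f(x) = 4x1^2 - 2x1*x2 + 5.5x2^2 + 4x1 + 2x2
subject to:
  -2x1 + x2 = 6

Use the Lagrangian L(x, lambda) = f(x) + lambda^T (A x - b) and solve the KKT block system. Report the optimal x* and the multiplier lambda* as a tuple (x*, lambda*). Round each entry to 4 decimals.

Form the Lagrangian:
  L(x, lambda) = (1/2) x^T Q x + c^T x + lambda^T (A x - b)
Stationarity (grad_x L = 0): Q x + c + A^T lambda = 0.
Primal feasibility: A x = b.

This gives the KKT block system:
  [ Q   A^T ] [ x     ]   [-c ]
  [ A    0  ] [ lambda ] = [ b ]

Solving the linear system:
  x*      = (-2.9091, 0.1818)
  lambda* = (-9.8182)
  f(x*)   = 23.8182

x* = (-2.9091, 0.1818), lambda* = (-9.8182)


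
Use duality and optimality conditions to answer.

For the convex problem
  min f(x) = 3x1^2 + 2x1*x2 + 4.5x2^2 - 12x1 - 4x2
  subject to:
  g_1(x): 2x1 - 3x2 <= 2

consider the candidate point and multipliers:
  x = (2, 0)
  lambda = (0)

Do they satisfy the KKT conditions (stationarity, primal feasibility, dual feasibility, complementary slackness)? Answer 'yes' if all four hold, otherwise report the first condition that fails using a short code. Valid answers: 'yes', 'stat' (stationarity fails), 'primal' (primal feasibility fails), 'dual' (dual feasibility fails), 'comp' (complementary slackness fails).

Gradient of f: grad f(x) = Q x + c = (0, 0)
Constraint values g_i(x) = a_i^T x - b_i:
  g_1((2, 0)) = 2
Stationarity residual: grad f(x) + sum_i lambda_i a_i = (0, 0)
  -> stationarity OK
Primal feasibility (all g_i <= 0): FAILS
Dual feasibility (all lambda_i >= 0): OK
Complementary slackness (lambda_i * g_i(x) = 0 for all i): OK

Verdict: the first failing condition is primal_feasibility -> primal.

primal


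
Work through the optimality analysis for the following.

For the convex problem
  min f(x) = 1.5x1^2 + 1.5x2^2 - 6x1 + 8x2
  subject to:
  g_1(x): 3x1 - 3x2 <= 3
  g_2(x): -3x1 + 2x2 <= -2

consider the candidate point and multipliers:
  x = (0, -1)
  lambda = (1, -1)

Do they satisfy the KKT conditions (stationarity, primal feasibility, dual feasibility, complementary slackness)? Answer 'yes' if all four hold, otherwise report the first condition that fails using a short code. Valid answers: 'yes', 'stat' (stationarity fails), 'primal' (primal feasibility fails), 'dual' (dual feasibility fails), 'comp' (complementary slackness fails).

Gradient of f: grad f(x) = Q x + c = (-6, 5)
Constraint values g_i(x) = a_i^T x - b_i:
  g_1((0, -1)) = 0
  g_2((0, -1)) = 0
Stationarity residual: grad f(x) + sum_i lambda_i a_i = (0, 0)
  -> stationarity OK
Primal feasibility (all g_i <= 0): OK
Dual feasibility (all lambda_i >= 0): FAILS
Complementary slackness (lambda_i * g_i(x) = 0 for all i): OK

Verdict: the first failing condition is dual_feasibility -> dual.

dual
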